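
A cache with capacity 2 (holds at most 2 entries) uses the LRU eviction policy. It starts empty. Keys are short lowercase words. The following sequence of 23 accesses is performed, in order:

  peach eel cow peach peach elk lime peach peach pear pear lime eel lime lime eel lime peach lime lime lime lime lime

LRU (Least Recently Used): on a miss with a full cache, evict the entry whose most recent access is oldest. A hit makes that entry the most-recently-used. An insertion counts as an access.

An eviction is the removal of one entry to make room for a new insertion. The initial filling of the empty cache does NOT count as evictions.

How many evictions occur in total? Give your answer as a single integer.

LRU simulation (capacity=2):
  1. access peach: MISS. Cache (LRU->MRU): [peach]
  2. access eel: MISS. Cache (LRU->MRU): [peach eel]
  3. access cow: MISS, evict peach. Cache (LRU->MRU): [eel cow]
  4. access peach: MISS, evict eel. Cache (LRU->MRU): [cow peach]
  5. access peach: HIT. Cache (LRU->MRU): [cow peach]
  6. access elk: MISS, evict cow. Cache (LRU->MRU): [peach elk]
  7. access lime: MISS, evict peach. Cache (LRU->MRU): [elk lime]
  8. access peach: MISS, evict elk. Cache (LRU->MRU): [lime peach]
  9. access peach: HIT. Cache (LRU->MRU): [lime peach]
  10. access pear: MISS, evict lime. Cache (LRU->MRU): [peach pear]
  11. access pear: HIT. Cache (LRU->MRU): [peach pear]
  12. access lime: MISS, evict peach. Cache (LRU->MRU): [pear lime]
  13. access eel: MISS, evict pear. Cache (LRU->MRU): [lime eel]
  14. access lime: HIT. Cache (LRU->MRU): [eel lime]
  15. access lime: HIT. Cache (LRU->MRU): [eel lime]
  16. access eel: HIT. Cache (LRU->MRU): [lime eel]
  17. access lime: HIT. Cache (LRU->MRU): [eel lime]
  18. access peach: MISS, evict eel. Cache (LRU->MRU): [lime peach]
  19. access lime: HIT. Cache (LRU->MRU): [peach lime]
  20. access lime: HIT. Cache (LRU->MRU): [peach lime]
  21. access lime: HIT. Cache (LRU->MRU): [peach lime]
  22. access lime: HIT. Cache (LRU->MRU): [peach lime]
  23. access lime: HIT. Cache (LRU->MRU): [peach lime]
Total: 12 hits, 11 misses, 9 evictions

Answer: 9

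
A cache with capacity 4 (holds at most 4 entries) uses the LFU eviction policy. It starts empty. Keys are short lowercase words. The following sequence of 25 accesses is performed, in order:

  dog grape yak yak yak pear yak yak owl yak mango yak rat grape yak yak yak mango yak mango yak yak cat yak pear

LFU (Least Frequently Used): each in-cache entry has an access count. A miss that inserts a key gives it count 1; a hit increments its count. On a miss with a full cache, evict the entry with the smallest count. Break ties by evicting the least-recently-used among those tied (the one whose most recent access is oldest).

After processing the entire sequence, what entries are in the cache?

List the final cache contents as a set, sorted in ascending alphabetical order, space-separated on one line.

Answer: cat mango pear yak

Derivation:
LFU simulation (capacity=4):
  1. access dog: MISS. Cache: [dog(c=1)]
  2. access grape: MISS. Cache: [dog(c=1) grape(c=1)]
  3. access yak: MISS. Cache: [dog(c=1) grape(c=1) yak(c=1)]
  4. access yak: HIT, count now 2. Cache: [dog(c=1) grape(c=1) yak(c=2)]
  5. access yak: HIT, count now 3. Cache: [dog(c=1) grape(c=1) yak(c=3)]
  6. access pear: MISS. Cache: [dog(c=1) grape(c=1) pear(c=1) yak(c=3)]
  7. access yak: HIT, count now 4. Cache: [dog(c=1) grape(c=1) pear(c=1) yak(c=4)]
  8. access yak: HIT, count now 5. Cache: [dog(c=1) grape(c=1) pear(c=1) yak(c=5)]
  9. access owl: MISS, evict dog(c=1). Cache: [grape(c=1) pear(c=1) owl(c=1) yak(c=5)]
  10. access yak: HIT, count now 6. Cache: [grape(c=1) pear(c=1) owl(c=1) yak(c=6)]
  11. access mango: MISS, evict grape(c=1). Cache: [pear(c=1) owl(c=1) mango(c=1) yak(c=6)]
  12. access yak: HIT, count now 7. Cache: [pear(c=1) owl(c=1) mango(c=1) yak(c=7)]
  13. access rat: MISS, evict pear(c=1). Cache: [owl(c=1) mango(c=1) rat(c=1) yak(c=7)]
  14. access grape: MISS, evict owl(c=1). Cache: [mango(c=1) rat(c=1) grape(c=1) yak(c=7)]
  15. access yak: HIT, count now 8. Cache: [mango(c=1) rat(c=1) grape(c=1) yak(c=8)]
  16. access yak: HIT, count now 9. Cache: [mango(c=1) rat(c=1) grape(c=1) yak(c=9)]
  17. access yak: HIT, count now 10. Cache: [mango(c=1) rat(c=1) grape(c=1) yak(c=10)]
  18. access mango: HIT, count now 2. Cache: [rat(c=1) grape(c=1) mango(c=2) yak(c=10)]
  19. access yak: HIT, count now 11. Cache: [rat(c=1) grape(c=1) mango(c=2) yak(c=11)]
  20. access mango: HIT, count now 3. Cache: [rat(c=1) grape(c=1) mango(c=3) yak(c=11)]
  21. access yak: HIT, count now 12. Cache: [rat(c=1) grape(c=1) mango(c=3) yak(c=12)]
  22. access yak: HIT, count now 13. Cache: [rat(c=1) grape(c=1) mango(c=3) yak(c=13)]
  23. access cat: MISS, evict rat(c=1). Cache: [grape(c=1) cat(c=1) mango(c=3) yak(c=13)]
  24. access yak: HIT, count now 14. Cache: [grape(c=1) cat(c=1) mango(c=3) yak(c=14)]
  25. access pear: MISS, evict grape(c=1). Cache: [cat(c=1) pear(c=1) mango(c=3) yak(c=14)]
Total: 15 hits, 10 misses, 6 evictions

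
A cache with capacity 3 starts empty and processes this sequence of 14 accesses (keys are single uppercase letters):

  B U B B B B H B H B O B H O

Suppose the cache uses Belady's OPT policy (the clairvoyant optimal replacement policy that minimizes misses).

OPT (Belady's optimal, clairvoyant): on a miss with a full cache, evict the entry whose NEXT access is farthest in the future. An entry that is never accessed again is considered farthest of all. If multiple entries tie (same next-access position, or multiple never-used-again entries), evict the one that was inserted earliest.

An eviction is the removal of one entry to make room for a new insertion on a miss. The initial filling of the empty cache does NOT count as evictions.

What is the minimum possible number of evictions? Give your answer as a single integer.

OPT (Belady) simulation (capacity=3):
  1. access B: MISS. Cache: [B]
  2. access U: MISS. Cache: [B U]
  3. access B: HIT. Next use of B: step 4. Cache: [B U]
  4. access B: HIT. Next use of B: step 5. Cache: [B U]
  5. access B: HIT. Next use of B: step 6. Cache: [B U]
  6. access B: HIT. Next use of B: step 8. Cache: [B U]
  7. access H: MISS. Cache: [B U H]
  8. access B: HIT. Next use of B: step 10. Cache: [B U H]
  9. access H: HIT. Next use of H: step 13. Cache: [B U H]
  10. access B: HIT. Next use of B: step 12. Cache: [B U H]
  11. access O: MISS, evict U (next use: never). Cache: [B H O]
  12. access B: HIT. Next use of B: never. Cache: [B H O]
  13. access H: HIT. Next use of H: never. Cache: [B H O]
  14. access O: HIT. Next use of O: never. Cache: [B H O]
Total: 10 hits, 4 misses, 1 evictions

Answer: 1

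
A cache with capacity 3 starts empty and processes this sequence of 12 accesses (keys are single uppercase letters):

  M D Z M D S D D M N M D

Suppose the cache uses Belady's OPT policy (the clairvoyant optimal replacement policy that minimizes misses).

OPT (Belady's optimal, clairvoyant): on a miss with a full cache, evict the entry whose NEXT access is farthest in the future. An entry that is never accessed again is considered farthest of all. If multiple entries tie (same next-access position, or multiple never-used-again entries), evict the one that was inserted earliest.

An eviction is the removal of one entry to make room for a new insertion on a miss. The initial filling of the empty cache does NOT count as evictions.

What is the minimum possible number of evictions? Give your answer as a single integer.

Answer: 2

Derivation:
OPT (Belady) simulation (capacity=3):
  1. access M: MISS. Cache: [M]
  2. access D: MISS. Cache: [M D]
  3. access Z: MISS. Cache: [M D Z]
  4. access M: HIT. Next use of M: step 9. Cache: [M D Z]
  5. access D: HIT. Next use of D: step 7. Cache: [M D Z]
  6. access S: MISS, evict Z (next use: never). Cache: [M D S]
  7. access D: HIT. Next use of D: step 8. Cache: [M D S]
  8. access D: HIT. Next use of D: step 12. Cache: [M D S]
  9. access M: HIT. Next use of M: step 11. Cache: [M D S]
  10. access N: MISS, evict S (next use: never). Cache: [M D N]
  11. access M: HIT. Next use of M: never. Cache: [M D N]
  12. access D: HIT. Next use of D: never. Cache: [M D N]
Total: 7 hits, 5 misses, 2 evictions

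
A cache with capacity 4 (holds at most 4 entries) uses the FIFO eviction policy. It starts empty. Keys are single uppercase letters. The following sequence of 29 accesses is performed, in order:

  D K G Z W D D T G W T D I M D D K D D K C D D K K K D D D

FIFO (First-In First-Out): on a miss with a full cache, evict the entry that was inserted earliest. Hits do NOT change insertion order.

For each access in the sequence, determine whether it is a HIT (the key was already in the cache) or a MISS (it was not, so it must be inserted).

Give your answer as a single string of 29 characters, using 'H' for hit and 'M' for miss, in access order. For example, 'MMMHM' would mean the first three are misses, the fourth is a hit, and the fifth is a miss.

FIFO simulation (capacity=4):
  1. access D: MISS. Cache (old->new): [D]
  2. access K: MISS. Cache (old->new): [D K]
  3. access G: MISS. Cache (old->new): [D K G]
  4. access Z: MISS. Cache (old->new): [D K G Z]
  5. access W: MISS, evict D. Cache (old->new): [K G Z W]
  6. access D: MISS, evict K. Cache (old->new): [G Z W D]
  7. access D: HIT. Cache (old->new): [G Z W D]
  8. access T: MISS, evict G. Cache (old->new): [Z W D T]
  9. access G: MISS, evict Z. Cache (old->new): [W D T G]
  10. access W: HIT. Cache (old->new): [W D T G]
  11. access T: HIT. Cache (old->new): [W D T G]
  12. access D: HIT. Cache (old->new): [W D T G]
  13. access I: MISS, evict W. Cache (old->new): [D T G I]
  14. access M: MISS, evict D. Cache (old->new): [T G I M]
  15. access D: MISS, evict T. Cache (old->new): [G I M D]
  16. access D: HIT. Cache (old->new): [G I M D]
  17. access K: MISS, evict G. Cache (old->new): [I M D K]
  18. access D: HIT. Cache (old->new): [I M D K]
  19. access D: HIT. Cache (old->new): [I M D K]
  20. access K: HIT. Cache (old->new): [I M D K]
  21. access C: MISS, evict I. Cache (old->new): [M D K C]
  22. access D: HIT. Cache (old->new): [M D K C]
  23. access D: HIT. Cache (old->new): [M D K C]
  24. access K: HIT. Cache (old->new): [M D K C]
  25. access K: HIT. Cache (old->new): [M D K C]
  26. access K: HIT. Cache (old->new): [M D K C]
  27. access D: HIT. Cache (old->new): [M D K C]
  28. access D: HIT. Cache (old->new): [M D K C]
  29. access D: HIT. Cache (old->new): [M D K C]
Total: 16 hits, 13 misses, 9 evictions

Answer: MMMMMMHMMHHHMMMHMHHHMHHHHHHHH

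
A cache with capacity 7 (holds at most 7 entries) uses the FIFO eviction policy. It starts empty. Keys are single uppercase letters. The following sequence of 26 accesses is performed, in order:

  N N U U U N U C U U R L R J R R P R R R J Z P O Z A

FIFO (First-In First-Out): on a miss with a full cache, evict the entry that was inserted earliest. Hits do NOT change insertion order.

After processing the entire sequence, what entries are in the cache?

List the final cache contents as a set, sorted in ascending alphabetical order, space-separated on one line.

FIFO simulation (capacity=7):
  1. access N: MISS. Cache (old->new): [N]
  2. access N: HIT. Cache (old->new): [N]
  3. access U: MISS. Cache (old->new): [N U]
  4. access U: HIT. Cache (old->new): [N U]
  5. access U: HIT. Cache (old->new): [N U]
  6. access N: HIT. Cache (old->new): [N U]
  7. access U: HIT. Cache (old->new): [N U]
  8. access C: MISS. Cache (old->new): [N U C]
  9. access U: HIT. Cache (old->new): [N U C]
  10. access U: HIT. Cache (old->new): [N U C]
  11. access R: MISS. Cache (old->new): [N U C R]
  12. access L: MISS. Cache (old->new): [N U C R L]
  13. access R: HIT. Cache (old->new): [N U C R L]
  14. access J: MISS. Cache (old->new): [N U C R L J]
  15. access R: HIT. Cache (old->new): [N U C R L J]
  16. access R: HIT. Cache (old->new): [N U C R L J]
  17. access P: MISS. Cache (old->new): [N U C R L J P]
  18. access R: HIT. Cache (old->new): [N U C R L J P]
  19. access R: HIT. Cache (old->new): [N U C R L J P]
  20. access R: HIT. Cache (old->new): [N U C R L J P]
  21. access J: HIT. Cache (old->new): [N U C R L J P]
  22. access Z: MISS, evict N. Cache (old->new): [U C R L J P Z]
  23. access P: HIT. Cache (old->new): [U C R L J P Z]
  24. access O: MISS, evict U. Cache (old->new): [C R L J P Z O]
  25. access Z: HIT. Cache (old->new): [C R L J P Z O]
  26. access A: MISS, evict C. Cache (old->new): [R L J P Z O A]
Total: 16 hits, 10 misses, 3 evictions

Answer: A J L O P R Z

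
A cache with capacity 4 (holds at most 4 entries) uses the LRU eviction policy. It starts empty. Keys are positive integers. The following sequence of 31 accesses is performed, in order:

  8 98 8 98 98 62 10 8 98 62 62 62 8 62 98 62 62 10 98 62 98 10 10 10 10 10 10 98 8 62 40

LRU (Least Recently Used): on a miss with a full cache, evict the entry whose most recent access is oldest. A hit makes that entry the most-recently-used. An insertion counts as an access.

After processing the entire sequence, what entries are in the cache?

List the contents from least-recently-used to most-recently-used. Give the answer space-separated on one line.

Answer: 98 8 62 40

Derivation:
LRU simulation (capacity=4):
  1. access 8: MISS. Cache (LRU->MRU): [8]
  2. access 98: MISS. Cache (LRU->MRU): [8 98]
  3. access 8: HIT. Cache (LRU->MRU): [98 8]
  4. access 98: HIT. Cache (LRU->MRU): [8 98]
  5. access 98: HIT. Cache (LRU->MRU): [8 98]
  6. access 62: MISS. Cache (LRU->MRU): [8 98 62]
  7. access 10: MISS. Cache (LRU->MRU): [8 98 62 10]
  8. access 8: HIT. Cache (LRU->MRU): [98 62 10 8]
  9. access 98: HIT. Cache (LRU->MRU): [62 10 8 98]
  10. access 62: HIT. Cache (LRU->MRU): [10 8 98 62]
  11. access 62: HIT. Cache (LRU->MRU): [10 8 98 62]
  12. access 62: HIT. Cache (LRU->MRU): [10 8 98 62]
  13. access 8: HIT. Cache (LRU->MRU): [10 98 62 8]
  14. access 62: HIT. Cache (LRU->MRU): [10 98 8 62]
  15. access 98: HIT. Cache (LRU->MRU): [10 8 62 98]
  16. access 62: HIT. Cache (LRU->MRU): [10 8 98 62]
  17. access 62: HIT. Cache (LRU->MRU): [10 8 98 62]
  18. access 10: HIT. Cache (LRU->MRU): [8 98 62 10]
  19. access 98: HIT. Cache (LRU->MRU): [8 62 10 98]
  20. access 62: HIT. Cache (LRU->MRU): [8 10 98 62]
  21. access 98: HIT. Cache (LRU->MRU): [8 10 62 98]
  22. access 10: HIT. Cache (LRU->MRU): [8 62 98 10]
  23. access 10: HIT. Cache (LRU->MRU): [8 62 98 10]
  24. access 10: HIT. Cache (LRU->MRU): [8 62 98 10]
  25. access 10: HIT. Cache (LRU->MRU): [8 62 98 10]
  26. access 10: HIT. Cache (LRU->MRU): [8 62 98 10]
  27. access 10: HIT. Cache (LRU->MRU): [8 62 98 10]
  28. access 98: HIT. Cache (LRU->MRU): [8 62 10 98]
  29. access 8: HIT. Cache (LRU->MRU): [62 10 98 8]
  30. access 62: HIT. Cache (LRU->MRU): [10 98 8 62]
  31. access 40: MISS, evict 10. Cache (LRU->MRU): [98 8 62 40]
Total: 26 hits, 5 misses, 1 evictions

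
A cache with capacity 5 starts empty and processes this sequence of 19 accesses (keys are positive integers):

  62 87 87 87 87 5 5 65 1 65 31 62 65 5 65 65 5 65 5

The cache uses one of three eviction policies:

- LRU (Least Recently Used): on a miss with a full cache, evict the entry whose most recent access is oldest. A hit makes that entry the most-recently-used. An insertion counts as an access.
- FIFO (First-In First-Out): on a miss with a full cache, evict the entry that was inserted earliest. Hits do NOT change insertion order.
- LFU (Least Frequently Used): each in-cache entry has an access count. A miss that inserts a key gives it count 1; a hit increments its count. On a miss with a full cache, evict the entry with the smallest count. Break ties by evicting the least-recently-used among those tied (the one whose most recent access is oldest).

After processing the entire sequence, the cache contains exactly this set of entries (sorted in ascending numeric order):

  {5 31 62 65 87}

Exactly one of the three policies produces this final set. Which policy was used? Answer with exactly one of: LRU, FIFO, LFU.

Simulating under each policy and comparing final sets:
  LRU: final set = {1 5 31 62 65} -> differs
  FIFO: final set = {1 5 31 62 65} -> differs
  LFU: final set = {5 31 62 65 87} -> MATCHES target
Only LFU produces the target set.

Answer: LFU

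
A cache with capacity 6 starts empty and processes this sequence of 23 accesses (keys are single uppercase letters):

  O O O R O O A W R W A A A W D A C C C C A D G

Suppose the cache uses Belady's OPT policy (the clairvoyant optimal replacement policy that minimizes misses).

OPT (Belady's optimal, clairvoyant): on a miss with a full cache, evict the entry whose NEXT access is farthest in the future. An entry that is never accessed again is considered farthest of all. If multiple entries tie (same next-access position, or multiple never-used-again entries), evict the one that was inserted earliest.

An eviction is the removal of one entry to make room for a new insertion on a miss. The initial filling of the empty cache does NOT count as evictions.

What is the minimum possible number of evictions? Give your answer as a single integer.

OPT (Belady) simulation (capacity=6):
  1. access O: MISS. Cache: [O]
  2. access O: HIT. Next use of O: step 3. Cache: [O]
  3. access O: HIT. Next use of O: step 5. Cache: [O]
  4. access R: MISS. Cache: [O R]
  5. access O: HIT. Next use of O: step 6. Cache: [O R]
  6. access O: HIT. Next use of O: never. Cache: [O R]
  7. access A: MISS. Cache: [O R A]
  8. access W: MISS. Cache: [O R A W]
  9. access R: HIT. Next use of R: never. Cache: [O R A W]
  10. access W: HIT. Next use of W: step 14. Cache: [O R A W]
  11. access A: HIT. Next use of A: step 12. Cache: [O R A W]
  12. access A: HIT. Next use of A: step 13. Cache: [O R A W]
  13. access A: HIT. Next use of A: step 16. Cache: [O R A W]
  14. access W: HIT. Next use of W: never. Cache: [O R A W]
  15. access D: MISS. Cache: [O R A W D]
  16. access A: HIT. Next use of A: step 21. Cache: [O R A W D]
  17. access C: MISS. Cache: [O R A W D C]
  18. access C: HIT. Next use of C: step 19. Cache: [O R A W D C]
  19. access C: HIT. Next use of C: step 20. Cache: [O R A W D C]
  20. access C: HIT. Next use of C: never. Cache: [O R A W D C]
  21. access A: HIT. Next use of A: never. Cache: [O R A W D C]
  22. access D: HIT. Next use of D: never. Cache: [O R A W D C]
  23. access G: MISS, evict O (next use: never). Cache: [R A W D C G]
Total: 16 hits, 7 misses, 1 evictions

Answer: 1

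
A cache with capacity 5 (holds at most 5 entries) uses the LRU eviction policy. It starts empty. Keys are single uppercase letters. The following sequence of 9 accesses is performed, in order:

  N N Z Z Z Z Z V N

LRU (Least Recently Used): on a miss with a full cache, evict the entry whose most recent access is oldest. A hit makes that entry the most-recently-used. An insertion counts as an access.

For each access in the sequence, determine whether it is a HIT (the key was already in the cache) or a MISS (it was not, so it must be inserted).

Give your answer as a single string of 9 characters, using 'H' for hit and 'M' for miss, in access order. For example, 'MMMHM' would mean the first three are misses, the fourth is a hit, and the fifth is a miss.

LRU simulation (capacity=5):
  1. access N: MISS. Cache (LRU->MRU): [N]
  2. access N: HIT. Cache (LRU->MRU): [N]
  3. access Z: MISS. Cache (LRU->MRU): [N Z]
  4. access Z: HIT. Cache (LRU->MRU): [N Z]
  5. access Z: HIT. Cache (LRU->MRU): [N Z]
  6. access Z: HIT. Cache (LRU->MRU): [N Z]
  7. access Z: HIT. Cache (LRU->MRU): [N Z]
  8. access V: MISS. Cache (LRU->MRU): [N Z V]
  9. access N: HIT. Cache (LRU->MRU): [Z V N]
Total: 6 hits, 3 misses, 0 evictions

Answer: MHMHHHHMH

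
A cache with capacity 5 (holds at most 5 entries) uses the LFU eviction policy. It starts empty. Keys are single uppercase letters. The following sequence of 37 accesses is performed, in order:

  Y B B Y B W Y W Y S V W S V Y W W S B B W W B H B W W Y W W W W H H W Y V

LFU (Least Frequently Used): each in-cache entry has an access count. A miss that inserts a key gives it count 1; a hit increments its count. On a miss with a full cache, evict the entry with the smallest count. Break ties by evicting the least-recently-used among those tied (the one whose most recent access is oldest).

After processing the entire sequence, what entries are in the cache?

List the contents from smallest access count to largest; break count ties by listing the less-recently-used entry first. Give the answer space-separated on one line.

LFU simulation (capacity=5):
  1. access Y: MISS. Cache: [Y(c=1)]
  2. access B: MISS. Cache: [Y(c=1) B(c=1)]
  3. access B: HIT, count now 2. Cache: [Y(c=1) B(c=2)]
  4. access Y: HIT, count now 2. Cache: [B(c=2) Y(c=2)]
  5. access B: HIT, count now 3. Cache: [Y(c=2) B(c=3)]
  6. access W: MISS. Cache: [W(c=1) Y(c=2) B(c=3)]
  7. access Y: HIT, count now 3. Cache: [W(c=1) B(c=3) Y(c=3)]
  8. access W: HIT, count now 2. Cache: [W(c=2) B(c=3) Y(c=3)]
  9. access Y: HIT, count now 4. Cache: [W(c=2) B(c=3) Y(c=4)]
  10. access S: MISS. Cache: [S(c=1) W(c=2) B(c=3) Y(c=4)]
  11. access V: MISS. Cache: [S(c=1) V(c=1) W(c=2) B(c=3) Y(c=4)]
  12. access W: HIT, count now 3. Cache: [S(c=1) V(c=1) B(c=3) W(c=3) Y(c=4)]
  13. access S: HIT, count now 2. Cache: [V(c=1) S(c=2) B(c=3) W(c=3) Y(c=4)]
  14. access V: HIT, count now 2. Cache: [S(c=2) V(c=2) B(c=3) W(c=3) Y(c=4)]
  15. access Y: HIT, count now 5. Cache: [S(c=2) V(c=2) B(c=3) W(c=3) Y(c=5)]
  16. access W: HIT, count now 4. Cache: [S(c=2) V(c=2) B(c=3) W(c=4) Y(c=5)]
  17. access W: HIT, count now 5. Cache: [S(c=2) V(c=2) B(c=3) Y(c=5) W(c=5)]
  18. access S: HIT, count now 3. Cache: [V(c=2) B(c=3) S(c=3) Y(c=5) W(c=5)]
  19. access B: HIT, count now 4. Cache: [V(c=2) S(c=3) B(c=4) Y(c=5) W(c=5)]
  20. access B: HIT, count now 5. Cache: [V(c=2) S(c=3) Y(c=5) W(c=5) B(c=5)]
  21. access W: HIT, count now 6. Cache: [V(c=2) S(c=3) Y(c=5) B(c=5) W(c=6)]
  22. access W: HIT, count now 7. Cache: [V(c=2) S(c=3) Y(c=5) B(c=5) W(c=7)]
  23. access B: HIT, count now 6. Cache: [V(c=2) S(c=3) Y(c=5) B(c=6) W(c=7)]
  24. access H: MISS, evict V(c=2). Cache: [H(c=1) S(c=3) Y(c=5) B(c=6) W(c=7)]
  25. access B: HIT, count now 7. Cache: [H(c=1) S(c=3) Y(c=5) W(c=7) B(c=7)]
  26. access W: HIT, count now 8. Cache: [H(c=1) S(c=3) Y(c=5) B(c=7) W(c=8)]
  27. access W: HIT, count now 9. Cache: [H(c=1) S(c=3) Y(c=5) B(c=7) W(c=9)]
  28. access Y: HIT, count now 6. Cache: [H(c=1) S(c=3) Y(c=6) B(c=7) W(c=9)]
  29. access W: HIT, count now 10. Cache: [H(c=1) S(c=3) Y(c=6) B(c=7) W(c=10)]
  30. access W: HIT, count now 11. Cache: [H(c=1) S(c=3) Y(c=6) B(c=7) W(c=11)]
  31. access W: HIT, count now 12. Cache: [H(c=1) S(c=3) Y(c=6) B(c=7) W(c=12)]
  32. access W: HIT, count now 13. Cache: [H(c=1) S(c=3) Y(c=6) B(c=7) W(c=13)]
  33. access H: HIT, count now 2. Cache: [H(c=2) S(c=3) Y(c=6) B(c=7) W(c=13)]
  34. access H: HIT, count now 3. Cache: [S(c=3) H(c=3) Y(c=6) B(c=7) W(c=13)]
  35. access W: HIT, count now 14. Cache: [S(c=3) H(c=3) Y(c=6) B(c=7) W(c=14)]
  36. access Y: HIT, count now 7. Cache: [S(c=3) H(c=3) B(c=7) Y(c=7) W(c=14)]
  37. access V: MISS, evict S(c=3). Cache: [V(c=1) H(c=3) B(c=7) Y(c=7) W(c=14)]
Total: 30 hits, 7 misses, 2 evictions

Answer: V H B Y W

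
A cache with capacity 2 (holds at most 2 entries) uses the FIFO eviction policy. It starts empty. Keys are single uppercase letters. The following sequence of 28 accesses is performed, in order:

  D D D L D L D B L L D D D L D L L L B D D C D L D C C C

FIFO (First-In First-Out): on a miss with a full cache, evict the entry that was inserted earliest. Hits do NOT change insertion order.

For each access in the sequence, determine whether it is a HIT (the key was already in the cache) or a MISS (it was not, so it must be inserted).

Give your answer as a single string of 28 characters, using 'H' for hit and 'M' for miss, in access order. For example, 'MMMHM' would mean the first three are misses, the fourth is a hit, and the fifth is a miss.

FIFO simulation (capacity=2):
  1. access D: MISS. Cache (old->new): [D]
  2. access D: HIT. Cache (old->new): [D]
  3. access D: HIT. Cache (old->new): [D]
  4. access L: MISS. Cache (old->new): [D L]
  5. access D: HIT. Cache (old->new): [D L]
  6. access L: HIT. Cache (old->new): [D L]
  7. access D: HIT. Cache (old->new): [D L]
  8. access B: MISS, evict D. Cache (old->new): [L B]
  9. access L: HIT. Cache (old->new): [L B]
  10. access L: HIT. Cache (old->new): [L B]
  11. access D: MISS, evict L. Cache (old->new): [B D]
  12. access D: HIT. Cache (old->new): [B D]
  13. access D: HIT. Cache (old->new): [B D]
  14. access L: MISS, evict B. Cache (old->new): [D L]
  15. access D: HIT. Cache (old->new): [D L]
  16. access L: HIT. Cache (old->new): [D L]
  17. access L: HIT. Cache (old->new): [D L]
  18. access L: HIT. Cache (old->new): [D L]
  19. access B: MISS, evict D. Cache (old->new): [L B]
  20. access D: MISS, evict L. Cache (old->new): [B D]
  21. access D: HIT. Cache (old->new): [B D]
  22. access C: MISS, evict B. Cache (old->new): [D C]
  23. access D: HIT. Cache (old->new): [D C]
  24. access L: MISS, evict D. Cache (old->new): [C L]
  25. access D: MISS, evict C. Cache (old->new): [L D]
  26. access C: MISS, evict L. Cache (old->new): [D C]
  27. access C: HIT. Cache (old->new): [D C]
  28. access C: HIT. Cache (old->new): [D C]
Total: 17 hits, 11 misses, 9 evictions

Answer: MHHMHHHMHHMHHMHHHHMMHMHMMMHH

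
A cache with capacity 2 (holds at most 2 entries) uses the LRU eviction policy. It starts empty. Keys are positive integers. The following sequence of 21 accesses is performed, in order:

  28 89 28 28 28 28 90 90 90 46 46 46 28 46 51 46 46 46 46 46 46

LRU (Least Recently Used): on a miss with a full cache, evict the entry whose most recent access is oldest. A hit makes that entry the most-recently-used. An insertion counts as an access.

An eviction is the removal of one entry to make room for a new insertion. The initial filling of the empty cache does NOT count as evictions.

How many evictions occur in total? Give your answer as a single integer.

Answer: 4

Derivation:
LRU simulation (capacity=2):
  1. access 28: MISS. Cache (LRU->MRU): [28]
  2. access 89: MISS. Cache (LRU->MRU): [28 89]
  3. access 28: HIT. Cache (LRU->MRU): [89 28]
  4. access 28: HIT. Cache (LRU->MRU): [89 28]
  5. access 28: HIT. Cache (LRU->MRU): [89 28]
  6. access 28: HIT. Cache (LRU->MRU): [89 28]
  7. access 90: MISS, evict 89. Cache (LRU->MRU): [28 90]
  8. access 90: HIT. Cache (LRU->MRU): [28 90]
  9. access 90: HIT. Cache (LRU->MRU): [28 90]
  10. access 46: MISS, evict 28. Cache (LRU->MRU): [90 46]
  11. access 46: HIT. Cache (LRU->MRU): [90 46]
  12. access 46: HIT. Cache (LRU->MRU): [90 46]
  13. access 28: MISS, evict 90. Cache (LRU->MRU): [46 28]
  14. access 46: HIT. Cache (LRU->MRU): [28 46]
  15. access 51: MISS, evict 28. Cache (LRU->MRU): [46 51]
  16. access 46: HIT. Cache (LRU->MRU): [51 46]
  17. access 46: HIT. Cache (LRU->MRU): [51 46]
  18. access 46: HIT. Cache (LRU->MRU): [51 46]
  19. access 46: HIT. Cache (LRU->MRU): [51 46]
  20. access 46: HIT. Cache (LRU->MRU): [51 46]
  21. access 46: HIT. Cache (LRU->MRU): [51 46]
Total: 15 hits, 6 misses, 4 evictions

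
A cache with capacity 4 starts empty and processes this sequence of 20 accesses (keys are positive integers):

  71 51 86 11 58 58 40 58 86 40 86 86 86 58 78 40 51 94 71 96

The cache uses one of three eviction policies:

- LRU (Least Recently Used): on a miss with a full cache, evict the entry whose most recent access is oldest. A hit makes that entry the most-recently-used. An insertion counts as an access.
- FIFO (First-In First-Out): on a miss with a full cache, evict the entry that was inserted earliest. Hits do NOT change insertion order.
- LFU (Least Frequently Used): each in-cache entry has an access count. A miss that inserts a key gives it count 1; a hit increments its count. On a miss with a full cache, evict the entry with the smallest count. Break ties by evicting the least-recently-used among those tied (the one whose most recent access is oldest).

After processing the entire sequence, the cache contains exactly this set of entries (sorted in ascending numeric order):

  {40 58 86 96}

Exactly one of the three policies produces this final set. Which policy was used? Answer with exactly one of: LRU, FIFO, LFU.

Answer: LFU

Derivation:
Simulating under each policy and comparing final sets:
  LRU: final set = {51 71 94 96} -> differs
  FIFO: final set = {51 71 94 96} -> differs
  LFU: final set = {40 58 86 96} -> MATCHES target
Only LFU produces the target set.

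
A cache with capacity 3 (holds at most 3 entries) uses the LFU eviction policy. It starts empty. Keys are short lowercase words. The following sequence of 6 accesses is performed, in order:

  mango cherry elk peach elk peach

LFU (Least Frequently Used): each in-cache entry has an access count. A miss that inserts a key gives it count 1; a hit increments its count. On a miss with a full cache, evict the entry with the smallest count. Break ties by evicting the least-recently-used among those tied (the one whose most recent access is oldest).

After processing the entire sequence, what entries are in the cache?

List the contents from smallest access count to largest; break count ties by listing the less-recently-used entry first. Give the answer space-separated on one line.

LFU simulation (capacity=3):
  1. access mango: MISS. Cache: [mango(c=1)]
  2. access cherry: MISS. Cache: [mango(c=1) cherry(c=1)]
  3. access elk: MISS. Cache: [mango(c=1) cherry(c=1) elk(c=1)]
  4. access peach: MISS, evict mango(c=1). Cache: [cherry(c=1) elk(c=1) peach(c=1)]
  5. access elk: HIT, count now 2. Cache: [cherry(c=1) peach(c=1) elk(c=2)]
  6. access peach: HIT, count now 2. Cache: [cherry(c=1) elk(c=2) peach(c=2)]
Total: 2 hits, 4 misses, 1 evictions

Answer: cherry elk peach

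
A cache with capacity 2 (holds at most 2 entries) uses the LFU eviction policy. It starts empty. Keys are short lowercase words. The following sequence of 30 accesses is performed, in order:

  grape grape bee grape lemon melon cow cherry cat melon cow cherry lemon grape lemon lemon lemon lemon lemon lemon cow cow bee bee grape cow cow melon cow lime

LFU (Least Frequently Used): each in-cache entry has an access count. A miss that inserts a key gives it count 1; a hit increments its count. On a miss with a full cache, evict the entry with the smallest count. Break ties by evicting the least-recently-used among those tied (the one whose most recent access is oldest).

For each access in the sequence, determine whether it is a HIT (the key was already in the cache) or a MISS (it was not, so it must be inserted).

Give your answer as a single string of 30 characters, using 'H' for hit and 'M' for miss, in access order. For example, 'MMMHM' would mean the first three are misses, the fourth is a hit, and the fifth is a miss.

LFU simulation (capacity=2):
  1. access grape: MISS. Cache: [grape(c=1)]
  2. access grape: HIT, count now 2. Cache: [grape(c=2)]
  3. access bee: MISS. Cache: [bee(c=1) grape(c=2)]
  4. access grape: HIT, count now 3. Cache: [bee(c=1) grape(c=3)]
  5. access lemon: MISS, evict bee(c=1). Cache: [lemon(c=1) grape(c=3)]
  6. access melon: MISS, evict lemon(c=1). Cache: [melon(c=1) grape(c=3)]
  7. access cow: MISS, evict melon(c=1). Cache: [cow(c=1) grape(c=3)]
  8. access cherry: MISS, evict cow(c=1). Cache: [cherry(c=1) grape(c=3)]
  9. access cat: MISS, evict cherry(c=1). Cache: [cat(c=1) grape(c=3)]
  10. access melon: MISS, evict cat(c=1). Cache: [melon(c=1) grape(c=3)]
  11. access cow: MISS, evict melon(c=1). Cache: [cow(c=1) grape(c=3)]
  12. access cherry: MISS, evict cow(c=1). Cache: [cherry(c=1) grape(c=3)]
  13. access lemon: MISS, evict cherry(c=1). Cache: [lemon(c=1) grape(c=3)]
  14. access grape: HIT, count now 4. Cache: [lemon(c=1) grape(c=4)]
  15. access lemon: HIT, count now 2. Cache: [lemon(c=2) grape(c=4)]
  16. access lemon: HIT, count now 3. Cache: [lemon(c=3) grape(c=4)]
  17. access lemon: HIT, count now 4. Cache: [grape(c=4) lemon(c=4)]
  18. access lemon: HIT, count now 5. Cache: [grape(c=4) lemon(c=5)]
  19. access lemon: HIT, count now 6. Cache: [grape(c=4) lemon(c=6)]
  20. access lemon: HIT, count now 7. Cache: [grape(c=4) lemon(c=7)]
  21. access cow: MISS, evict grape(c=4). Cache: [cow(c=1) lemon(c=7)]
  22. access cow: HIT, count now 2. Cache: [cow(c=2) lemon(c=7)]
  23. access bee: MISS, evict cow(c=2). Cache: [bee(c=1) lemon(c=7)]
  24. access bee: HIT, count now 2. Cache: [bee(c=2) lemon(c=7)]
  25. access grape: MISS, evict bee(c=2). Cache: [grape(c=1) lemon(c=7)]
  26. access cow: MISS, evict grape(c=1). Cache: [cow(c=1) lemon(c=7)]
  27. access cow: HIT, count now 2. Cache: [cow(c=2) lemon(c=7)]
  28. access melon: MISS, evict cow(c=2). Cache: [melon(c=1) lemon(c=7)]
  29. access cow: MISS, evict melon(c=1). Cache: [cow(c=1) lemon(c=7)]
  30. access lime: MISS, evict cow(c=1). Cache: [lime(c=1) lemon(c=7)]
Total: 12 hits, 18 misses, 16 evictions

Answer: MHMHMMMMMMMMMHHHHHHHMHMHMMHMMM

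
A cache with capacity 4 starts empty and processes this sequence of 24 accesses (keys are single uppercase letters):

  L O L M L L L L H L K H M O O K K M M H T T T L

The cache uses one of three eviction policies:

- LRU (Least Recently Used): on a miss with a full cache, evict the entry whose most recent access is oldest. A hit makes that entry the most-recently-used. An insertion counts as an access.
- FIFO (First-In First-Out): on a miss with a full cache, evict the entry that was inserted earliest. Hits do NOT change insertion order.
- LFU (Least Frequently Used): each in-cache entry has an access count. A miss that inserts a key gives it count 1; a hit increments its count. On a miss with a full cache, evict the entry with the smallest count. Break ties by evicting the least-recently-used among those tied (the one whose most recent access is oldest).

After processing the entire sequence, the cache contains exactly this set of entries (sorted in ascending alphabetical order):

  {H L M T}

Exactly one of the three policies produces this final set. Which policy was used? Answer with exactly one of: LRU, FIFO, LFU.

Answer: LRU

Derivation:
Simulating under each policy and comparing final sets:
  LRU: final set = {H L M T} -> MATCHES target
  FIFO: final set = {H K L T} -> differs
  LFU: final set = {K L M T} -> differs
Only LRU produces the target set.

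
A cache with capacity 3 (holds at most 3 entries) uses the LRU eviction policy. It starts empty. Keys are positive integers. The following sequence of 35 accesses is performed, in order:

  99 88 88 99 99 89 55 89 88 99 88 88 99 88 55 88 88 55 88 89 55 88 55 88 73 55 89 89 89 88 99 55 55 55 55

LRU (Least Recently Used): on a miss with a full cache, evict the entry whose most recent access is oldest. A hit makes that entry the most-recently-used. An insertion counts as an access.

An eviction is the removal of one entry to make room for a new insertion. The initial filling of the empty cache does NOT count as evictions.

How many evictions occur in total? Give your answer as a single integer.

LRU simulation (capacity=3):
  1. access 99: MISS. Cache (LRU->MRU): [99]
  2. access 88: MISS. Cache (LRU->MRU): [99 88]
  3. access 88: HIT. Cache (LRU->MRU): [99 88]
  4. access 99: HIT. Cache (LRU->MRU): [88 99]
  5. access 99: HIT. Cache (LRU->MRU): [88 99]
  6. access 89: MISS. Cache (LRU->MRU): [88 99 89]
  7. access 55: MISS, evict 88. Cache (LRU->MRU): [99 89 55]
  8. access 89: HIT. Cache (LRU->MRU): [99 55 89]
  9. access 88: MISS, evict 99. Cache (LRU->MRU): [55 89 88]
  10. access 99: MISS, evict 55. Cache (LRU->MRU): [89 88 99]
  11. access 88: HIT. Cache (LRU->MRU): [89 99 88]
  12. access 88: HIT. Cache (LRU->MRU): [89 99 88]
  13. access 99: HIT. Cache (LRU->MRU): [89 88 99]
  14. access 88: HIT. Cache (LRU->MRU): [89 99 88]
  15. access 55: MISS, evict 89. Cache (LRU->MRU): [99 88 55]
  16. access 88: HIT. Cache (LRU->MRU): [99 55 88]
  17. access 88: HIT. Cache (LRU->MRU): [99 55 88]
  18. access 55: HIT. Cache (LRU->MRU): [99 88 55]
  19. access 88: HIT. Cache (LRU->MRU): [99 55 88]
  20. access 89: MISS, evict 99. Cache (LRU->MRU): [55 88 89]
  21. access 55: HIT. Cache (LRU->MRU): [88 89 55]
  22. access 88: HIT. Cache (LRU->MRU): [89 55 88]
  23. access 55: HIT. Cache (LRU->MRU): [89 88 55]
  24. access 88: HIT. Cache (LRU->MRU): [89 55 88]
  25. access 73: MISS, evict 89. Cache (LRU->MRU): [55 88 73]
  26. access 55: HIT. Cache (LRU->MRU): [88 73 55]
  27. access 89: MISS, evict 88. Cache (LRU->MRU): [73 55 89]
  28. access 89: HIT. Cache (LRU->MRU): [73 55 89]
  29. access 89: HIT. Cache (LRU->MRU): [73 55 89]
  30. access 88: MISS, evict 73. Cache (LRU->MRU): [55 89 88]
  31. access 99: MISS, evict 55. Cache (LRU->MRU): [89 88 99]
  32. access 55: MISS, evict 89. Cache (LRU->MRU): [88 99 55]
  33. access 55: HIT. Cache (LRU->MRU): [88 99 55]
  34. access 55: HIT. Cache (LRU->MRU): [88 99 55]
  35. access 55: HIT. Cache (LRU->MRU): [88 99 55]
Total: 22 hits, 13 misses, 10 evictions

Answer: 10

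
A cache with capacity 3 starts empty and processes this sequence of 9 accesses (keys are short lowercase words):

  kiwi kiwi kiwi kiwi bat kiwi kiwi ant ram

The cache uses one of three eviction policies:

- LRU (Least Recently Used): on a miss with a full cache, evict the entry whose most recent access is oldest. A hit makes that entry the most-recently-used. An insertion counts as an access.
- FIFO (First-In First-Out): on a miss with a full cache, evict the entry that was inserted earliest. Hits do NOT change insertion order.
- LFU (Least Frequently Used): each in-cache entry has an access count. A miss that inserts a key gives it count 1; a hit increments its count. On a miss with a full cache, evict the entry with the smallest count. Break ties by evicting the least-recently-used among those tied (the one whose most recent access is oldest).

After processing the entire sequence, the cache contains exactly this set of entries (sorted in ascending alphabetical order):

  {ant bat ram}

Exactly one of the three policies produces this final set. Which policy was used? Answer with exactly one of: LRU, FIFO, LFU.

Simulating under each policy and comparing final sets:
  LRU: final set = {ant kiwi ram} -> differs
  FIFO: final set = {ant bat ram} -> MATCHES target
  LFU: final set = {ant kiwi ram} -> differs
Only FIFO produces the target set.

Answer: FIFO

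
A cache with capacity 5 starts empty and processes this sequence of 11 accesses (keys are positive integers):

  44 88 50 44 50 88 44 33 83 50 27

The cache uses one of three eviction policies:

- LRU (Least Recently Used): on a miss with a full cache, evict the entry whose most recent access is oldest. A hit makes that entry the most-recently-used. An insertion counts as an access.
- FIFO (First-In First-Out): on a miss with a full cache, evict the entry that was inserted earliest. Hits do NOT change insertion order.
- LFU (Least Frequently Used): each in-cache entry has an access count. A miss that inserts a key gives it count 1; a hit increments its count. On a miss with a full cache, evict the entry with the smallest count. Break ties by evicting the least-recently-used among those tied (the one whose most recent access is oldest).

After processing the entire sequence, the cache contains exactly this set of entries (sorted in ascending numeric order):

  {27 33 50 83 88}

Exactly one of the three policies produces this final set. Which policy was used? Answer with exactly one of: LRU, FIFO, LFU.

Answer: FIFO

Derivation:
Simulating under each policy and comparing final sets:
  LRU: final set = {27 33 44 50 83} -> differs
  FIFO: final set = {27 33 50 83 88} -> MATCHES target
  LFU: final set = {27 44 50 83 88} -> differs
Only FIFO produces the target set.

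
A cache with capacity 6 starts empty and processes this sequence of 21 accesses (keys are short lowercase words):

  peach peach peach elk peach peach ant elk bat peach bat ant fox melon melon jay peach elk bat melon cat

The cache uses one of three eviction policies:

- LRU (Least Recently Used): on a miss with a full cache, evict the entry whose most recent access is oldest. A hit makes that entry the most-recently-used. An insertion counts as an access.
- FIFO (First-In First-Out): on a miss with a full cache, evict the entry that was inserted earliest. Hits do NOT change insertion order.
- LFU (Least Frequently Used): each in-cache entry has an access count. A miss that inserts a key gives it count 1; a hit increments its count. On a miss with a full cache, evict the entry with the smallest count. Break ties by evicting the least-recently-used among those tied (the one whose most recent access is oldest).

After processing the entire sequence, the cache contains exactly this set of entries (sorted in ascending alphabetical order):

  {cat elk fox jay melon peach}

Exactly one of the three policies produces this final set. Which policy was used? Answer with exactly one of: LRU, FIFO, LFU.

Answer: FIFO

Derivation:
Simulating under each policy and comparing final sets:
  LRU: final set = {bat cat elk jay melon peach} -> differs
  FIFO: final set = {cat elk fox jay melon peach} -> MATCHES target
  LFU: final set = {ant bat cat elk melon peach} -> differs
Only FIFO produces the target set.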